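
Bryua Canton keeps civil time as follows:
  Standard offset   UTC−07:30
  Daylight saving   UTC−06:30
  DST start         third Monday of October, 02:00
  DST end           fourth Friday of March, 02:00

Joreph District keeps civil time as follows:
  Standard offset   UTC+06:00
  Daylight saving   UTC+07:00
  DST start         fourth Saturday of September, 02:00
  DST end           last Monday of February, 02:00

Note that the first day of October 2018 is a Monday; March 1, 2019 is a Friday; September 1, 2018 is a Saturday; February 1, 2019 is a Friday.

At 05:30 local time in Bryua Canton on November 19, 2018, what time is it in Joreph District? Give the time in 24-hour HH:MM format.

19:00

1 October 2018 is a Monday, so the first Monday is October 1 and the third is October 15.
1 March 2019 is a Friday, so the first Friday is March 1 and the fourth is March 22.
Daylight saving runs 15 October 2018 – 22 March 2019; November 19, 2018 is inside that window, so Bryua Canton is at UTC−06:30.
05:30 Bryua Canton + 6h30m = 12:00 UTC.
1 September 2018 is a Saturday, so the first Saturday is September 1 and the fourth is September 22.
1 February 2019 is a Friday, so Mondays fall on 4, 11, 18, 25; the last is February 25.
At the standard offset (UTC+06:00), 12:00 UTC + 6h = 18:00 Joreph District standard time.
The standard-time date in Joreph District, November 19, 2018, falls between 22 September 2018 and 25 February 2019, so daylight saving is in effect and Joreph District is at UTC+07:00.
12:00 UTC + 7h = 19:00 Joreph District.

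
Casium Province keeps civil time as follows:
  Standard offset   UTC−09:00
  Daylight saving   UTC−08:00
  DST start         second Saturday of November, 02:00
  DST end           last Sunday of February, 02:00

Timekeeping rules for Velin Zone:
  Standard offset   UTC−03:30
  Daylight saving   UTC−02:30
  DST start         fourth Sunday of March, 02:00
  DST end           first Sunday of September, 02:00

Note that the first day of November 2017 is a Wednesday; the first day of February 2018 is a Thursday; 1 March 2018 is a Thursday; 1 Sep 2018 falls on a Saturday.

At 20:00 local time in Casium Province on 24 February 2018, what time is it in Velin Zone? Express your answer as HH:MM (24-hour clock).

1 November 2017 is a Wednesday, so the first Saturday is November 4 and the second is November 11.
1 February 2018 is a Thursday, so Sundays fall on 4, 11, 18, 25; the last is February 25.
Daylight saving runs 11 November 2017 – 25 February 2018; 24 February 2018 is inside that window, so Casium Province is at UTC−08:00.
20:00 Casium Province + 8h = 04:00 UTC (rolling into the next day, 25 February 2018).
1 March 2018 is a Thursday, so the first Sunday is March 4 and the fourth is March 25.
1 September 2018 is a Saturday, so the first Sunday is September 2.
At the standard offset (UTC−03:30), 04:00 UTC − 3h30m = 00:30 Velin Zone standard time.
The standard-time date in Velin Zone, 25 February 2018, is outside the daylight-saving period (25 March – 2 September), so Velin Zone is on standard time, UTC−03:30.
04:00 UTC − 3h30m = 00:30 Velin Zone.

00:30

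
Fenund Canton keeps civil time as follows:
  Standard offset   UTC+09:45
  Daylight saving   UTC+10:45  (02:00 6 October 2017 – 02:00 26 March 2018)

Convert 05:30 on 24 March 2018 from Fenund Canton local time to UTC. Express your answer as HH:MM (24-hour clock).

18:45

24 March 2018 falls between 6 October 2017 and 26 March 2018, so daylight saving is in effect and Fenund Canton is at UTC+10:45.
05:30 local − 10h45m = 18:45 UTC (rolling into the previous day, 23 March 2018).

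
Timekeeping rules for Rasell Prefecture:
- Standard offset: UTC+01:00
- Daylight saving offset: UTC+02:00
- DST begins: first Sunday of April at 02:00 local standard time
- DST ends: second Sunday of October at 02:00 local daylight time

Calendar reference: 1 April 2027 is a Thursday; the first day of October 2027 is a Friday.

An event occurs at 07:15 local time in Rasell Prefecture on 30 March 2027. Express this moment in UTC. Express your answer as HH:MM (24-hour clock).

06:15

1 April 2027 is a Thursday, so the first Sunday is April 4.
1 October 2027 is a Friday, so the first Sunday is October 3 and the second is October 10.
30 March 2027 is outside the daylight-saving period (4 April – 10 October), so Rasell Prefecture is on standard time, UTC+01:00.
07:15 local − 1h = 06:15 UTC.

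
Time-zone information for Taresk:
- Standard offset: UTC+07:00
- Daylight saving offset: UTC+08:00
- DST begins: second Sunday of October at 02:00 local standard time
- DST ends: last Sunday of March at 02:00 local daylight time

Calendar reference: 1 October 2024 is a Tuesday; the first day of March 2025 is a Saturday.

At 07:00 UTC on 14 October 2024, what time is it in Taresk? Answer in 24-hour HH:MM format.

15:00

1 October 2024 is a Tuesday, so the first Sunday is October 6 and the second is October 13.
1 March 2025 is a Saturday, so Sundays fall on 2, 9, 16, 23, 30; the last is March 30.
At the standard offset (UTC+07:00), 07:00 UTC + 7h = 14:00 Taresk standard time.
Daylight saving runs 13 October 2024 – 30 March 2025; the standard-time date in Taresk, 14 October 2024, is inside that window, so Taresk is at UTC+08:00.
07:00 UTC + 8h = 15:00 local.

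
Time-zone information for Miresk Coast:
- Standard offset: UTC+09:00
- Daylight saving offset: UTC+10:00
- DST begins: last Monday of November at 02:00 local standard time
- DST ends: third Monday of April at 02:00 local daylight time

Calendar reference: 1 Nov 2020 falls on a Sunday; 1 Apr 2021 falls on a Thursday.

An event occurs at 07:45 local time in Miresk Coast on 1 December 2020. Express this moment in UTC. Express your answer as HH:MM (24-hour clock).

1 November 2020 is a Sunday, so Mondays fall on 2, 9, 16, 23, 30; the last is November 30.
1 April 2021 is a Thursday, so the first Monday is April 5 and the third is April 19.
1 December 2020 falls between 30 November 2020 and 19 April 2021, so daylight saving is in effect and Miresk Coast is at UTC+10:00.
07:45 local − 10h = 21:45 UTC (rolling into the previous day, 30 November 2020).

21:45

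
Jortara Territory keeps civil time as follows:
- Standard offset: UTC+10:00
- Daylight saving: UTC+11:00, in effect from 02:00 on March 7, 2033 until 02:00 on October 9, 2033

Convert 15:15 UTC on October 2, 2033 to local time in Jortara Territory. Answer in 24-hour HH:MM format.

02:15

At the standard offset (UTC+10:00), 15:15 UTC + 10h = 01:15 Jortara Territory standard time (rolling into the next day, 3 October 2033).
Daylight saving runs 7 March – 9 October; the standard-time date in Jortara Territory, October 3, 2033, is inside that window, so Jortara Territory is at UTC+11:00.
15:15 UTC + 11h = 02:15 local (rolling into the next day, 3 October 2033).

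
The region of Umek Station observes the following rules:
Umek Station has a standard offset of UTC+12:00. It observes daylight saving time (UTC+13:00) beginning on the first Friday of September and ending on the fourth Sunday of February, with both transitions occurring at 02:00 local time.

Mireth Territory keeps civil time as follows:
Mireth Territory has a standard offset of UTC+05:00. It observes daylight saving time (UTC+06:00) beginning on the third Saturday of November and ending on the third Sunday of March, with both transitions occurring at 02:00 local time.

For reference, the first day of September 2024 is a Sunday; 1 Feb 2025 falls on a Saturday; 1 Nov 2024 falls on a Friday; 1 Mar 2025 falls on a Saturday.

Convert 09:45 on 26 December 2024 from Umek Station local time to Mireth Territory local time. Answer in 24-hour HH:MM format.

1 September 2024 is a Sunday, so the first Friday is September 6.
1 February 2025 is a Saturday, so the first Sunday is February 2 and the fourth is February 23.
26 December 2024 falls between 6 September 2024 and 23 February 2025, so daylight saving is in effect and Umek Station is at UTC+13:00.
09:45 Umek Station − 13h = 20:45 UTC (rolling into the previous day, 25 December 2024).
1 November 2024 is a Friday, so the first Saturday is November 2 and the third is November 16.
1 March 2025 is a Saturday, so the first Sunday is March 2 and the third is March 16.
At the standard offset (UTC+05:00), 20:45 UTC + 5h = 01:45 Mireth Territory standard time (rolling into the next day, 26 December 2024).
The standard-time date in Mireth Territory, 26 December 2024, falls between 16 November 2024 and 16 March 2025, so daylight saving is in effect and Mireth Territory is at UTC+06:00.
20:45 UTC + 6h = 02:45 Mireth Territory (rolling into the next day, 26 December 2024).

02:45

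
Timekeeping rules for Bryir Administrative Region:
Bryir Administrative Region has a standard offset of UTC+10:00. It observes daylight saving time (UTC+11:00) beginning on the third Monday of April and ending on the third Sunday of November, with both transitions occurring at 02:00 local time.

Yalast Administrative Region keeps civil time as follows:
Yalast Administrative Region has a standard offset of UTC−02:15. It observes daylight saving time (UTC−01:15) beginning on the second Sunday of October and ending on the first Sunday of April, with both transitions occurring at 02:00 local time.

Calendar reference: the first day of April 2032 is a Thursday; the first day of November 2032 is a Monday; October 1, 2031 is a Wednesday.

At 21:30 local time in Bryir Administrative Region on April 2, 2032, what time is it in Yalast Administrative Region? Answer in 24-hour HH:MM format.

1 April 2032 is a Thursday, so the first Monday is April 5 and the third is April 19.
1 November 2032 is a Monday, so the first Sunday is November 7 and the third is November 21.
April 2, 2032 does not fall between 19 April and 21 November, so daylight saving is not in effect and Bryir Administrative Region is at UTC+10:00.
21:30 Bryir Administrative Region − 10h = 11:30 UTC.
1 October 2031 is a Wednesday, so the first Sunday is October 5 and the second is October 12.
1 April 2032 is a Thursday, so the first Sunday is April 4.
At the standard offset (UTC−02:15), 11:30 UTC − 2h15m = 09:15 Yalast Administrative Region standard time.
Daylight saving runs 12 October 2031 – 4 April 2032; the standard-time date in Yalast Administrative Region, April 2, 2032, is inside that window, so Yalast Administrative Region is at UTC−01:15.
11:30 UTC − 1h15m = 10:15 Yalast Administrative Region.

10:15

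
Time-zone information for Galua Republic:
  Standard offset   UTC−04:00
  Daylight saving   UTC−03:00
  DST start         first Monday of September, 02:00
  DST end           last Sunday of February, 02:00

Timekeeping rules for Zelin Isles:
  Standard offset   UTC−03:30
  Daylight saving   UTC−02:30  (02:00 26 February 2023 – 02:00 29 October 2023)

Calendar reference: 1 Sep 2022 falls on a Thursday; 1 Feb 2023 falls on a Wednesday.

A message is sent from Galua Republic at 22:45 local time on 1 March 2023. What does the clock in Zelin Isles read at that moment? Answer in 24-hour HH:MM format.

1 September 2022 is a Thursday, so the first Monday is September 5.
1 February 2023 is a Wednesday, so Sundays fall on 5, 12, 19, 26; the last is February 26.
Daylight saving runs 5 September 2022 – 26 February 2023; 1 March 2023 is outside that window, so Galua Republic is on standard time at UTC−04:00.
22:45 Galua Republic + 4h = 02:45 UTC (rolling into the next day, 2 March 2023).
At the standard offset (UTC−03:30), 02:45 UTC − 3h30m = 23:15 Zelin Isles standard time (rolling into the previous day, 1 March 2023).
The standard-time date in Zelin Isles, 1 March 2023, falls between 26 February and 29 October, so daylight saving is in effect and Zelin Isles is at UTC−02:30.
02:45 UTC − 2h30m = 00:15 Zelin Isles.

00:15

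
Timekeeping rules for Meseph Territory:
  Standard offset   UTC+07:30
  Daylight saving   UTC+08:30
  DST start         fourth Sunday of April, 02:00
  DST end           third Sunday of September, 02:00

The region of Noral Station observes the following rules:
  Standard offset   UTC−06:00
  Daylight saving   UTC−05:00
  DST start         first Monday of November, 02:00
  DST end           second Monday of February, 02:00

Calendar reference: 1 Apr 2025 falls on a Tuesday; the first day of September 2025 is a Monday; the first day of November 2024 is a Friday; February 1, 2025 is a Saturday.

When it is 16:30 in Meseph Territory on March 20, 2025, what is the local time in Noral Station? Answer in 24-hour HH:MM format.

1 April 2025 is a Tuesday, so the first Sunday is April 6 and the fourth is April 27.
1 September 2025 is a Monday, so the first Sunday is September 7 and the third is September 21.
Daylight saving runs 27 April – 21 September; March 20, 2025 is outside that window, so Meseph Territory is on standard time at UTC+07:30.
16:30 Meseph Territory − 7h30m = 09:00 UTC.
1 November 2024 is a Friday, so the first Monday is November 4.
1 February 2025 is a Saturday, so the first Monday is February 3 and the second is February 10.
At the standard offset (UTC−06:00), 09:00 UTC − 6h = 03:00 Noral Station standard time.
Daylight saving runs 4 November 2024 – 10 February 2025; the standard-time date in Noral Station, March 20, 2025, is outside that window, so Noral Station is on standard time at UTC−06:00.
09:00 UTC − 6h = 03:00 Noral Station.

03:00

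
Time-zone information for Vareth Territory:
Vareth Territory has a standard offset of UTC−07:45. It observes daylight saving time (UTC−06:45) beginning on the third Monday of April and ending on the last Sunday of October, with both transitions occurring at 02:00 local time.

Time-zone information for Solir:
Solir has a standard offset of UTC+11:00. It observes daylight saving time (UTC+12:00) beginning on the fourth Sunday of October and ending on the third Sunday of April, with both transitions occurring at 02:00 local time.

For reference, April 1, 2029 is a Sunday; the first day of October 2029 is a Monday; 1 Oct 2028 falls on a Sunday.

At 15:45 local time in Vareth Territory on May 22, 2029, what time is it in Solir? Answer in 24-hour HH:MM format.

1 April 2029 is a Sunday, so the first Monday is April 2 and the third is April 16.
1 October 2029 is a Monday, so Sundays fall on 7, 14, 21, 28; the last is October 28.
May 22, 2029 lies within the daylight-saving period (16 April – 28 October), so Vareth Territory is on daylight time, UTC−06:45.
15:45 Vareth Territory + 6h45m = 22:30 UTC.
1 October 2028 is a Sunday, so the first Sunday is October 1 and the fourth is October 22.
1 April 2029 is a Sunday, so the first Sunday is April 1 and the third is April 15.
At the standard offset (UTC+11:00), 22:30 UTC + 11h = 09:30 Solir standard time (rolling into the next day, 23 May 2029).
The standard-time date in Solir, May 23, 2029, is outside the daylight-saving period (22 October 2028 – 15 April 2029), so Solir is on standard time, UTC+11:00.
22:30 UTC + 11h = 09:30 Solir (rolling into the next day, 23 May 2029).

09:30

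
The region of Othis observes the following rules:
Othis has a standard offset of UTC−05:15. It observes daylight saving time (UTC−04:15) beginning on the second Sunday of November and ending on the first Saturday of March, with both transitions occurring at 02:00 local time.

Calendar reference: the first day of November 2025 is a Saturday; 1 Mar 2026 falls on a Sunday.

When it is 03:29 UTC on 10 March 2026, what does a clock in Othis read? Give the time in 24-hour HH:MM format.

22:14

1 November 2025 is a Saturday, so the first Sunday is November 2 and the second is November 9.
1 March 2026 is a Sunday, so the first Saturday is March 7.
At the standard offset (UTC−05:15), 03:29 UTC − 5h15m = 22:14 Othis standard time (rolling into the previous day, 9 March 2026).
The standard-time date in Othis, 9 March 2026, is outside the daylight-saving period (9 November 2025 – 7 March 2026), so Othis is on standard time, UTC−05:15.
03:29 UTC − 5h15m = 22:14 local (rolling into the previous day, 9 March 2026).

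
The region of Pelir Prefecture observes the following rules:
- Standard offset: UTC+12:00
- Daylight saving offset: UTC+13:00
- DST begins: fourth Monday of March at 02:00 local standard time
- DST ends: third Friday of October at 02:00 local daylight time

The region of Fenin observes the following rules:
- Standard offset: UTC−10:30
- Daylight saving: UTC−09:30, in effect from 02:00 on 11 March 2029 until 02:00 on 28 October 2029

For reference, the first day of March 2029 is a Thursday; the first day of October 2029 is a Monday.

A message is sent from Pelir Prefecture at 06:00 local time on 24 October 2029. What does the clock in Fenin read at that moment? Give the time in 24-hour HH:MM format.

08:30

1 March 2029 is a Thursday, so the first Monday is March 5 and the fourth is March 26.
1 October 2029 is a Monday, so the first Friday is October 5 and the third is October 19.
24 October 2029 is outside the daylight-saving period (26 March – 19 October), so Pelir Prefecture is on standard time, UTC+12:00.
06:00 Pelir Prefecture − 12h = 18:00 UTC (rolling into the previous day, 23 October 2029).
At the standard offset (UTC−10:30), 18:00 UTC − 10h30m = 07:30 Fenin standard time.
The standard-time date in Fenin, 23 October 2029, falls between 11 March and 28 October, so daylight saving is in effect and Fenin is at UTC−09:30.
18:00 UTC − 9h30m = 08:30 Fenin.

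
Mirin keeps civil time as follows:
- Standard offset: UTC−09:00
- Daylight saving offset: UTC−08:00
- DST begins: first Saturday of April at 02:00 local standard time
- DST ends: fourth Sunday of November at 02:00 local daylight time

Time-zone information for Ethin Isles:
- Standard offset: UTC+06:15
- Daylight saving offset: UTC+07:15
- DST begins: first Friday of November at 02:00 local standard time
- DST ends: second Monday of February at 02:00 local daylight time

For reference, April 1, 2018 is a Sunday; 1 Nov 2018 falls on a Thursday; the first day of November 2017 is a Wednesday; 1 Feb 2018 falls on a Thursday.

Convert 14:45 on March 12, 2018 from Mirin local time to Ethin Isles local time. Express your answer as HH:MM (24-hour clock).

06:00

1 April 2018 is a Sunday, so the first Saturday is April 7.
1 November 2018 is a Thursday, so the first Sunday is November 4 and the fourth is November 25.
Daylight saving runs 7 April – 25 November; March 12, 2018 is outside that window, so Mirin is on standard time at UTC−09:00.
14:45 Mirin + 9h = 23:45 UTC.
1 November 2017 is a Wednesday, so the first Friday is November 3.
1 February 2018 is a Thursday, so the first Monday is February 5 and the second is February 12.
At the standard offset (UTC+06:15), 23:45 UTC + 6h15m = 06:00 Ethin Isles standard time (rolling into the next day, 13 March 2018).
The standard-time date in Ethin Isles, March 13, 2018, does not fall between 3 November 2017 and 12 February 2018, so daylight saving is not in effect and Ethin Isles is at UTC+06:15.
23:45 UTC + 6h15m = 06:00 Ethin Isles (rolling into the next day, 13 March 2018).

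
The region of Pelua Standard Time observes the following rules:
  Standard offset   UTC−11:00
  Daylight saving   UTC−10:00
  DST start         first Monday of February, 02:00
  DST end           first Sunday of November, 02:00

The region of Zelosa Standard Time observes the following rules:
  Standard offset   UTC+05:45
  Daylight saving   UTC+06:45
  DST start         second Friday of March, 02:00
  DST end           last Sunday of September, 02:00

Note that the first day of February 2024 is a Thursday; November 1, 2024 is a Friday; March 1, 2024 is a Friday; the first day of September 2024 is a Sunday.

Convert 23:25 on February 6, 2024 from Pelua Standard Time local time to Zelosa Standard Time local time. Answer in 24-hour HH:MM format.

15:10

1 February 2024 is a Thursday, so the first Monday is February 5.
1 November 2024 is a Friday, so the first Sunday is November 3.
Daylight saving runs 5 February – 3 November; February 6, 2024 is inside that window, so Pelua Standard Time is at UTC−10:00.
23:25 Pelua Standard Time + 10h = 09:25 UTC (rolling into the next day, 7 February 2024).
1 March 2024 is a Friday, so the first Friday is March 1 and the second is March 8.
1 September 2024 is a Sunday, so Sundays fall on 1, 8, 15, 22, 29; the last is September 29.
At the standard offset (UTC+05:45), 09:25 UTC + 5h45m = 15:10 Zelosa Standard Time standard time.
Daylight saving runs 8 March – 29 September; the standard-time date in Zelosa Standard Time, February 7, 2024, is outside that window, so Zelosa Standard Time is on standard time at UTC+05:45.
09:25 UTC + 5h45m = 15:10 Zelosa Standard Time.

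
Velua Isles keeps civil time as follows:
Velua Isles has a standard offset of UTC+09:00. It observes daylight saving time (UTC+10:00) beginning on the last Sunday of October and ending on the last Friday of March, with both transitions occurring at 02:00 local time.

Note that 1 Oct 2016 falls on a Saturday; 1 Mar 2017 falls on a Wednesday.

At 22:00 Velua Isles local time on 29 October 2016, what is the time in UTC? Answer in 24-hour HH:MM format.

13:00

1 October 2016 is a Saturday, so Sundays fall on 2, 9, 16, 23, 30; the last is October 30.
1 March 2017 is a Wednesday, so Fridays fall on 3, 10, 17, 24, 31; the last is March 31.
29 October 2016 is outside the daylight-saving period (30 October 2016 – 31 March 2017), so Velua Isles is on standard time, UTC+09:00.
22:00 local − 9h = 13:00 UTC.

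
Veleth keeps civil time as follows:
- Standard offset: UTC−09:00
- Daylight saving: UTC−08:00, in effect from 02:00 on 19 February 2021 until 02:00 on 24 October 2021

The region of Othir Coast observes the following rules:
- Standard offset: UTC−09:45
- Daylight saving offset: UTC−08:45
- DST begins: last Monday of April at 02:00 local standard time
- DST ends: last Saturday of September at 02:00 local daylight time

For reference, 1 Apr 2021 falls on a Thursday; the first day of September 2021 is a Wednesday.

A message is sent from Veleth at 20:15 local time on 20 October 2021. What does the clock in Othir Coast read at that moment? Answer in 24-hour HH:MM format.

18:30

20 October 2021 falls between 19 February and 24 October, so daylight saving is in effect and Veleth is at UTC−08:00.
20:15 Veleth + 8h = 04:15 UTC (rolling into the next day, 21 October 2021).
1 April 2021 is a Thursday, so Mondays fall on 5, 12, 19, 26; the last is April 26.
1 September 2021 is a Wednesday, so Saturdays fall on 4, 11, 18, 25; the last is September 25.
At the standard offset (UTC−09:45), 04:15 UTC − 9h45m = 18:30 Othir Coast standard time (rolling into the previous day, 20 October 2021).
The standard-time date in Othir Coast, 20 October 2021, is outside the daylight-saving period (26 April – 25 September), so Othir Coast is on standard time, UTC−09:45.
04:15 UTC − 9h45m = 18:30 Othir Coast (rolling into the previous day, 20 October 2021).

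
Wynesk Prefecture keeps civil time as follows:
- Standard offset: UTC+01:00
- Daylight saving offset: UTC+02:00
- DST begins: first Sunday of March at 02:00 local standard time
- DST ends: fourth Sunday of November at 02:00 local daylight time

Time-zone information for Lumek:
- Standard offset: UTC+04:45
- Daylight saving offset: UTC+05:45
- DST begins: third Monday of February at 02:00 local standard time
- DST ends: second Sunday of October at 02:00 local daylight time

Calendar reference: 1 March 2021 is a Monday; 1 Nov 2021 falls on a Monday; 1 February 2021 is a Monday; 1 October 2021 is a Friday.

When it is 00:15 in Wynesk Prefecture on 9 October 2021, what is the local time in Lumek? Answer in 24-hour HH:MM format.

04:00

1 March 2021 is a Monday, so the first Sunday is March 7.
1 November 2021 is a Monday, so the first Sunday is November 7 and the fourth is November 28.
9 October 2021 falls between 7 March and 28 November, so daylight saving is in effect and Wynesk Prefecture is at UTC+02:00.
00:15 Wynesk Prefecture − 2h = 22:15 UTC (rolling into the previous day, 8 October 2021).
1 February 2021 is a Monday, so the first Monday is February 1 and the third is February 15.
1 October 2021 is a Friday, so the first Sunday is October 3 and the second is October 10.
At the standard offset (UTC+04:45), 22:15 UTC + 4h45m = 03:00 Lumek standard time (rolling into the next day, 9 October 2021).
Daylight saving runs 15 February – 10 October; the standard-time date in Lumek, 9 October 2021, is inside that window, so Lumek is at UTC+05:45.
22:15 UTC + 5h45m = 04:00 Lumek (rolling into the next day, 9 October 2021).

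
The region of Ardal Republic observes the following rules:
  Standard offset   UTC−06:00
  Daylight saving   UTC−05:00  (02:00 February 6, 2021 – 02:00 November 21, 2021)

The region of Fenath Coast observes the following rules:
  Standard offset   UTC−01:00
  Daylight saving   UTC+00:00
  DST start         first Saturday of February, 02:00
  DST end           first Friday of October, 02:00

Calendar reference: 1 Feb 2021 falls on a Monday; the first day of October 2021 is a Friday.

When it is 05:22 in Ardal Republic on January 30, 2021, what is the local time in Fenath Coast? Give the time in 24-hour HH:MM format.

Daylight saving runs 6 February – 21 November; January 30, 2021 is outside that window, so Ardal Republic is on standard time at UTC−06:00.
05:22 Ardal Republic + 6h = 11:22 UTC.
1 February 2021 is a Monday, so the first Saturday is February 6.
1 October 2021 is a Friday, so the first Friday is October 1.
At the standard offset (UTC−01:00), 11:22 UTC − 1h = 10:22 Fenath Coast standard time.
Daylight saving runs 6 February – 1 October; the standard-time date in Fenath Coast, January 30, 2021, is outside that window, so Fenath Coast is on standard time at UTC−01:00.
11:22 UTC − 1h = 10:22 Fenath Coast.

10:22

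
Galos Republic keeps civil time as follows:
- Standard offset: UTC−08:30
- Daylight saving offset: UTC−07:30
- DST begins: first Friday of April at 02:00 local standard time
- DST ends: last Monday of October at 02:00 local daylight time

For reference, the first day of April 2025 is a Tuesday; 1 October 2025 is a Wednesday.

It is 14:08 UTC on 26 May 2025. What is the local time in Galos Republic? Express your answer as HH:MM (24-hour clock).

1 April 2025 is a Tuesday, so the first Friday is April 4.
1 October 2025 is a Wednesday, so Mondays fall on 6, 13, 20, 27; the last is October 27.
At the standard offset (UTC−08:30), 14:08 UTC − 8h30m = 05:38 Galos Republic standard time.
The standard-time date in Galos Republic, 26 May 2025, lies within the daylight-saving period (4 April – 27 October), so Galos Republic is on daylight time, UTC−07:30.
14:08 UTC − 7h30m = 06:38 local.

06:38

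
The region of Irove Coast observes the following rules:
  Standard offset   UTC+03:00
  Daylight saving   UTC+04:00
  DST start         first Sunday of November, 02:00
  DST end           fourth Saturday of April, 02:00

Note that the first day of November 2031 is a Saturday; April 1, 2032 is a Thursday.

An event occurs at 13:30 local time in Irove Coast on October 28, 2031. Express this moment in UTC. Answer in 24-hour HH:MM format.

1 November 2031 is a Saturday, so the first Sunday is November 2.
1 April 2032 is a Thursday, so the first Saturday is April 3 and the fourth is April 24.
October 28, 2031 is outside the daylight-saving period (2 November 2031 – 24 April 2032), so Irove Coast is on standard time, UTC+03:00.
13:30 local − 3h = 10:30 UTC.

10:30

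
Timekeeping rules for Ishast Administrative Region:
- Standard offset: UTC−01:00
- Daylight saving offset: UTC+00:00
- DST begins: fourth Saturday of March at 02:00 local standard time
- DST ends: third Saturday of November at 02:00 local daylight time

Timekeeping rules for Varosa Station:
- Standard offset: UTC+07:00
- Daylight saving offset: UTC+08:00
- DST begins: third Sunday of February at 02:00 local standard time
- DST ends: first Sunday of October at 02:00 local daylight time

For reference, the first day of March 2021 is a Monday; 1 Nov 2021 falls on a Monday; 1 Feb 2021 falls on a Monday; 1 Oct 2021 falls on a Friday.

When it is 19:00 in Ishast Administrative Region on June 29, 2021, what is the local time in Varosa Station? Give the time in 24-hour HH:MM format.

1 March 2021 is a Monday, so the first Saturday is March 6 and the fourth is March 27.
1 November 2021 is a Monday, so the first Saturday is November 6 and the third is November 20.
Daylight saving runs 27 March – 20 November; June 29, 2021 is inside that window, so Ishast Administrative Region is at UTC+00:00.
19:00 Ishast Administrative Region − 0h = 19:00 UTC.
1 February 2021 is a Monday, so the first Sunday is February 7 and the third is February 21.
1 October 2021 is a Friday, so the first Sunday is October 3.
At the standard offset (UTC+07:00), 19:00 UTC + 7h = 02:00 Varosa Station standard time (rolling into the next day, 30 June 2021).
Daylight saving runs 21 February – 3 October; the standard-time date in Varosa Station, June 30, 2021, is inside that window, so Varosa Station is at UTC+08:00.
19:00 UTC + 8h = 03:00 Varosa Station (rolling into the next day, 30 June 2021).

03:00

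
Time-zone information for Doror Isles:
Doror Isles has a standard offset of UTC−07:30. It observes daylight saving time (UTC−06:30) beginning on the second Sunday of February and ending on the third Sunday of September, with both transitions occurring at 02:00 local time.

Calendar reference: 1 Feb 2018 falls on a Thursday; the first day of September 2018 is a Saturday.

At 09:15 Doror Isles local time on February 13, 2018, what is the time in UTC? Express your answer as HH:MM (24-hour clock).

15:45

1 February 2018 is a Thursday, so the first Sunday is February 4 and the second is February 11.
1 September 2018 is a Saturday, so the first Sunday is September 2 and the third is September 16.
February 13, 2018 lies within the daylight-saving period (11 February – 16 September), so Doror Isles is on daylight time, UTC−06:30.
09:15 local + 6h30m = 15:45 UTC.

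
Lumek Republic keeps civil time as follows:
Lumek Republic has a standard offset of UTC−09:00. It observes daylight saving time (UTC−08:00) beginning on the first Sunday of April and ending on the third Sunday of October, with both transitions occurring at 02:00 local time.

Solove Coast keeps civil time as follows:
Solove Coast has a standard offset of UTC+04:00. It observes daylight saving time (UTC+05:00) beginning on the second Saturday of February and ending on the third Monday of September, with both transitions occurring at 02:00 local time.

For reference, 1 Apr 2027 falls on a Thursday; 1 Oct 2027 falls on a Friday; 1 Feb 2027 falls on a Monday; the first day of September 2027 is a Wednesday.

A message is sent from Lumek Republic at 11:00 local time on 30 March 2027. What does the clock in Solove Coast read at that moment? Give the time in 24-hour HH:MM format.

01:00

1 April 2027 is a Thursday, so the first Sunday is April 4.
1 October 2027 is a Friday, so the first Sunday is October 3 and the third is October 17.
Daylight saving runs 4 April – 17 October; 30 March 2027 is outside that window, so Lumek Republic is on standard time at UTC−09:00.
11:00 Lumek Republic + 9h = 20:00 UTC.
1 February 2027 is a Monday, so the first Saturday is February 6 and the second is February 13.
1 September 2027 is a Wednesday, so the first Monday is September 6 and the third is September 20.
At the standard offset (UTC+04:00), 20:00 UTC + 4h = 00:00 Solove Coast standard time (rolling into the next day, 31 March 2027).
Daylight saving runs 13 February – 20 September; the standard-time date in Solove Coast, 31 March 2027, is inside that window, so Solove Coast is at UTC+05:00.
20:00 UTC + 5h = 01:00 Solove Coast (rolling into the next day, 31 March 2027).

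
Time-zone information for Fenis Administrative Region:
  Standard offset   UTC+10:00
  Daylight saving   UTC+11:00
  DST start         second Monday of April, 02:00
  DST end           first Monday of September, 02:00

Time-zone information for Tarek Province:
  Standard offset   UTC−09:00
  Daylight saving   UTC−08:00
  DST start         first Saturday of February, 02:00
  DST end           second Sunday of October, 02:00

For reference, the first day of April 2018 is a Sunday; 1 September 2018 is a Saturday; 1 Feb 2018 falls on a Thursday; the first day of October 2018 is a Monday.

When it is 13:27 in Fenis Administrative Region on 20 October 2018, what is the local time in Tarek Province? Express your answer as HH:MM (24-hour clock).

18:27

1 April 2018 is a Sunday, so the first Monday is April 2 and the second is April 9.
1 September 2018 is a Saturday, so the first Monday is September 3.
20 October 2018 does not fall between 9 April and 3 September, so daylight saving is not in effect and Fenis Administrative Region is at UTC+10:00.
13:27 Fenis Administrative Region − 10h = 03:27 UTC.
1 February 2018 is a Thursday, so the first Saturday is February 3.
1 October 2018 is a Monday, so the first Sunday is October 7 and the second is October 14.
At the standard offset (UTC−09:00), 03:27 UTC − 9h = 18:27 Tarek Province standard time (rolling into the previous day, 19 October 2018).
The standard-time date in Tarek Province, 19 October 2018, is outside the daylight-saving period (3 February – 14 October), so Tarek Province is on standard time, UTC−09:00.
03:27 UTC − 9h = 18:27 Tarek Province (rolling into the previous day, 19 October 2018).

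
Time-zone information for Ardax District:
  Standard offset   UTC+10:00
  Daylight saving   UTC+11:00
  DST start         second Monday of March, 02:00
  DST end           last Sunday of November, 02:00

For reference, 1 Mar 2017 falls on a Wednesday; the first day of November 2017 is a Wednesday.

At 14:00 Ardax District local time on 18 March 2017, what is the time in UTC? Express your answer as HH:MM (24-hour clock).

03:00

1 March 2017 is a Wednesday, so the first Monday is March 6 and the second is March 13.
1 November 2017 is a Wednesday, so Sundays fall on 5, 12, 19, 26; the last is November 26.
18 March 2017 falls between 13 March and 26 November, so daylight saving is in effect and Ardax District is at UTC+11:00.
14:00 local − 11h = 03:00 UTC.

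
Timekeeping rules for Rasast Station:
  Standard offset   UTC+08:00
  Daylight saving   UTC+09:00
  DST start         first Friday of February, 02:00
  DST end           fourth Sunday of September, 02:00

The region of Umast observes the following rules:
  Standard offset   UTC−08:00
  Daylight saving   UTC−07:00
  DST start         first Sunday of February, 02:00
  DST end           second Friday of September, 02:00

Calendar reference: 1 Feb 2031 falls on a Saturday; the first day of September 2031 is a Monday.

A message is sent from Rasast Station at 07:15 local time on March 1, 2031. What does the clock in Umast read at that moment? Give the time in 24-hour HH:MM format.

15:15

1 February 2031 is a Saturday, so the first Friday is February 7.
1 September 2031 is a Monday, so the first Sunday is September 7 and the fourth is September 28.
Daylight saving runs 7 February – 28 September; March 1, 2031 is inside that window, so Rasast Station is at UTC+09:00.
07:15 Rasast Station − 9h = 22:15 UTC (rolling into the previous day, 28 February 2031).
1 February 2031 is a Saturday, so the first Sunday is February 2.
1 September 2031 is a Monday, so the first Friday is September 5 and the second is September 12.
At the standard offset (UTC−08:00), 22:15 UTC − 8h = 14:15 Umast standard time.
The standard-time date in Umast, February 28, 2031, lies within the daylight-saving period (2 February – 12 September), so Umast is on daylight time, UTC−07:00.
22:15 UTC − 7h = 15:15 Umast.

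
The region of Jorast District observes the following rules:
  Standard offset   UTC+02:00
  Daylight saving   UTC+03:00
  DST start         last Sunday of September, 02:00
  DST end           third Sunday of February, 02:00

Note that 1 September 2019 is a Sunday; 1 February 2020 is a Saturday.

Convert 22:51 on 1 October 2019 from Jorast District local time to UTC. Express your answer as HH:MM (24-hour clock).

19:51

1 September 2019 is a Sunday, so Sundays fall on 1, 8, 15, 22, 29; the last is September 29.
1 February 2020 is a Saturday, so the first Sunday is February 2 and the third is February 16.
1 October 2019 lies within the daylight-saving period (29 September 2019 – 16 February 2020), so Jorast District is on daylight time, UTC+03:00.
22:51 local − 3h = 19:51 UTC.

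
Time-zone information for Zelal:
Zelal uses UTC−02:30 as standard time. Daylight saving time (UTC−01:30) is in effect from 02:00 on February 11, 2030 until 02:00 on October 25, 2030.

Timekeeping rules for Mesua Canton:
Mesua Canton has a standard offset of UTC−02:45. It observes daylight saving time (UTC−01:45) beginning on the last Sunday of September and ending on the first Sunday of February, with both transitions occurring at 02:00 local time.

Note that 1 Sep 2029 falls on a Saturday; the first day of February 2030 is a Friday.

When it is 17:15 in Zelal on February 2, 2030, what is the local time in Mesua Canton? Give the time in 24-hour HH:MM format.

18:00

February 2, 2030 is outside the daylight-saving period (11 February – 25 October), so Zelal is on standard time, UTC−02:30.
17:15 Zelal + 2h30m = 19:45 UTC.
1 September 2029 is a Saturday, so Sundays fall on 2, 9, 16, 23, 30; the last is September 30.
1 February 2030 is a Friday, so the first Sunday is February 3.
At the standard offset (UTC−02:45), 19:45 UTC − 2h45m = 17:00 Mesua Canton standard time.
The standard-time date in Mesua Canton, February 2, 2030, lies within the daylight-saving period (30 September 2029 – 3 February 2030), so Mesua Canton is on daylight time, UTC−01:45.
19:45 UTC − 1h45m = 18:00 Mesua Canton.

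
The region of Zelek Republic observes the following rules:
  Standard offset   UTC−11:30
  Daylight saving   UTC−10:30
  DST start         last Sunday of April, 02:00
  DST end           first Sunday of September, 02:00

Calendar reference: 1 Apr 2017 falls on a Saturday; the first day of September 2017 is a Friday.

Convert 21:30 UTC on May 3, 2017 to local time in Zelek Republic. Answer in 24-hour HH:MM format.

11:00

1 April 2017 is a Saturday, so Sundays fall on 2, 9, 16, 23, 30; the last is April 30.
1 September 2017 is a Friday, so the first Sunday is September 3.
At the standard offset (UTC−11:30), 21:30 UTC − 11h30m = 10:00 Zelek Republic standard time.
The standard-time date in Zelek Republic, May 3, 2017, lies within the daylight-saving period (30 April – 3 September), so Zelek Republic is on daylight time, UTC−10:30.
21:30 UTC − 10h30m = 11:00 local.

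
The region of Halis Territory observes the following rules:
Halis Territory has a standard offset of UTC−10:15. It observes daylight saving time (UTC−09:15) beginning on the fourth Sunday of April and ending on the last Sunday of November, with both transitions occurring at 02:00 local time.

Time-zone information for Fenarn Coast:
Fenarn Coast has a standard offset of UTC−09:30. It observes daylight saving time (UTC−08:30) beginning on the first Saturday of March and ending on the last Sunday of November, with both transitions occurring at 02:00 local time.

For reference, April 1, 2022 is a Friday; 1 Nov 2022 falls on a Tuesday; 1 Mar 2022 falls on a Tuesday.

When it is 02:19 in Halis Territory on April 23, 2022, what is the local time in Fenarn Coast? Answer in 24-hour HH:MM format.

04:04

1 April 2022 is a Friday, so the first Sunday is April 3 and the fourth is April 24.
1 November 2022 is a Tuesday, so Sundays fall on 6, 13, 20, 27; the last is November 27.
April 23, 2022 is outside the daylight-saving period (24 April – 27 November), so Halis Territory is on standard time, UTC−10:15.
02:19 Halis Territory + 10h15m = 12:34 UTC.
1 March 2022 is a Tuesday, so the first Saturday is March 5.
1 November 2022 is a Tuesday, so Sundays fall on 6, 13, 20, 27; the last is November 27.
At the standard offset (UTC−09:30), 12:34 UTC − 9h30m = 03:04 Fenarn Coast standard time.
The standard-time date in Fenarn Coast, April 23, 2022, falls between 5 March and 27 November, so daylight saving is in effect and Fenarn Coast is at UTC−08:30.
12:34 UTC − 8h30m = 04:04 Fenarn Coast.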